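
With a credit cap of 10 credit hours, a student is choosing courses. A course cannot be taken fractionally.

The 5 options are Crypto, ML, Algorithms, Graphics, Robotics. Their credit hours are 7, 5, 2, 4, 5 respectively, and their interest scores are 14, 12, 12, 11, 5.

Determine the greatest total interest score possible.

Allowing fractional choices, the relaxed optimum would be about 32.6, but courses are indivisible.
Algorithms + Graphics: credit hours 2 + 4 = 6 ≤ 10, interest score 12 + 11 = 23.
Crypto + Algorithms: credit hours 7 + 2 = 9 ≤ 10, interest score 14 + 12 = 26.
ML + Algorithms: credit hours 5 + 2 = 7 ≤ 10, interest score 12 + 12 = 24.
Best is Crypto and Algorithms with total interest score 26.

26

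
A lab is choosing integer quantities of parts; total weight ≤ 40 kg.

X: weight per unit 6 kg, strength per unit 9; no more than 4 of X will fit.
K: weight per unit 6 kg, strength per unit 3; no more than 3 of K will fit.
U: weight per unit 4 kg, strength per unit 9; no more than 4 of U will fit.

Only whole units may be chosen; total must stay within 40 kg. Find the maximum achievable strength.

U has the best ratio (9/4); taking only U gives at most 4×9 = 36 (stopped by the supply cap of 4).
Mixing does better — 4×X and 4×U: weight 40 ≤ 40, strength 4·9 + 4·9 = 72.

72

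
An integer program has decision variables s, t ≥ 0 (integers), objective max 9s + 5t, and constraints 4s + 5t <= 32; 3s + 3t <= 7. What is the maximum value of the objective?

18

Relaxing integrality, the LP optimum is 21.00 at (s,t) = (2.33, 0), which is not an integer point.
(s,t)=(2,0): 4·2+5·0=8≤32, 3·2+3·0=6≤7, objective 18.
(s,t)=(1,1): 4·1+5·1=9≤32, 3·1+3·1=6≤7, objective 14.
(s,t)=(1,0): 4·1+5·0=4≤32, 3·1+3·0=3≤7, objective 9.
The best lattice point is (2,0), giving 18.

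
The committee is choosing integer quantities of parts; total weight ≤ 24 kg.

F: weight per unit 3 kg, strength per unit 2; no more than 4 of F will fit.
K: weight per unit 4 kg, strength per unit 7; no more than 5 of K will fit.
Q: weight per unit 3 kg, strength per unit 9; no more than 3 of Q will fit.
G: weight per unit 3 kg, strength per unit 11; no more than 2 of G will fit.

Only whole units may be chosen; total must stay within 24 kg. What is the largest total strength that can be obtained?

63

2×K, 3×Q, and 2×G: weight 23 ≤ 24, strength 2·7 + 3·9 + 2·11 = 63.
3×K, 2×Q, and 2×G: weight 24 ≤ 24, strength 3·7 + 2·9 + 2·11 = 61.
Best is 63.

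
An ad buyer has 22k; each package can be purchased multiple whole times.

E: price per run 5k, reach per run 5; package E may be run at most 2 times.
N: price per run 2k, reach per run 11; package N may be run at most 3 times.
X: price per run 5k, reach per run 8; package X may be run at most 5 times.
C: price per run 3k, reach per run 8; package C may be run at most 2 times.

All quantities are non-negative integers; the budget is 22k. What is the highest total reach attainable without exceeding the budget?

Take 3×N, 2×X, and 2×C: price 22 ≤ 22, reach 3·11 + 2·8 + 2·8 = 65.
N has the best ratio (11/2) and is taken to its limit of 3; remaining capacity is filled optimally with the others.

65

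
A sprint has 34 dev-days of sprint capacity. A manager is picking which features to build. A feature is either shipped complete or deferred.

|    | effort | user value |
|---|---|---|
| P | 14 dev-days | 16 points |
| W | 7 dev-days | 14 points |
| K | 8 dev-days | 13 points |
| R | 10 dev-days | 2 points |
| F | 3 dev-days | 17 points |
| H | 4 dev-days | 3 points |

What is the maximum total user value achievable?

P + W + F + H: effort 14 + 7 + 3 + 4 = 28 ≤ 34, user value 16 + 14 + 17 + 3 = 50.
P + W + K + F: effort 14 + 7 + 8 + 3 = 32 ≤ 34, user value 16 + 14 + 13 + 17 = 60.
P + K + F + H: effort 14 + 8 + 3 + 4 = 29 ≤ 34, user value 16 + 13 + 17 + 3 = 49.
Best is P, W, K, and F with total user value 60.

60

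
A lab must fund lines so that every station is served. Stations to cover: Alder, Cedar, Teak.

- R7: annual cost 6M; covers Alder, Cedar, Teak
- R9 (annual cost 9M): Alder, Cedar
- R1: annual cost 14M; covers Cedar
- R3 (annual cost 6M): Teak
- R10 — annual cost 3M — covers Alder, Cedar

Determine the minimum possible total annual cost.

The greedy cost-per-new-station heuristic would pick R10 and R7 for 9, but a cheaper cover exists.
R7 alone covers Alder, Cedar, Teak — every station.
Total annual cost: 6.
No cover costs less than 6.

6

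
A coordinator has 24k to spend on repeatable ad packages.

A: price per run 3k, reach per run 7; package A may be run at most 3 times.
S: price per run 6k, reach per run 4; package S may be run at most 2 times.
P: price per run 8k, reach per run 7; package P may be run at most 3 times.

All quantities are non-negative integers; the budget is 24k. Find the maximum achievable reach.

32

A has the best ratio (7/3); taking only A gives at most 3×7 = 21 (stopped by the supply cap of 3).
Mixing does better — 3×A, 1×S, and 1×P: price 23 ≤ 24, reach 3·7 + 1·4 + 1·7 = 32.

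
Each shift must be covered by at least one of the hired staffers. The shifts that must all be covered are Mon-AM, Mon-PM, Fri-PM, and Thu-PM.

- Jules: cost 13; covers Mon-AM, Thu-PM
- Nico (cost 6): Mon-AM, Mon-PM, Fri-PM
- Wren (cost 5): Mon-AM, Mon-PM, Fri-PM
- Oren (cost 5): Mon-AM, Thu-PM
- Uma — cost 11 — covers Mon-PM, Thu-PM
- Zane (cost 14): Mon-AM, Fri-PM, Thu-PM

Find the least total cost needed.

10

This is an integer covering problem.
Choose Wren and Oren: together they cover Mon-AM, Mon-PM, Fri-PM, Thu-PM — every shift.
Total cost: 5 + 5 = 10.
No cover costs less than 10.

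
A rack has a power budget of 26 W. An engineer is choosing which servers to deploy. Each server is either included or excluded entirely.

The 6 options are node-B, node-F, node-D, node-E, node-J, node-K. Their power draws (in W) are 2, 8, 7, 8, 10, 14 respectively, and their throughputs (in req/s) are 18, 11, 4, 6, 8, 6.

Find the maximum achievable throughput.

Take node-B, node-F, node-D, and node-E: power draw 2 + 8 + 7 + 8 = 25 ≤ 26, throughput 18 + 11 + 4 + 6 = 39.
No other feasible combination does better.

39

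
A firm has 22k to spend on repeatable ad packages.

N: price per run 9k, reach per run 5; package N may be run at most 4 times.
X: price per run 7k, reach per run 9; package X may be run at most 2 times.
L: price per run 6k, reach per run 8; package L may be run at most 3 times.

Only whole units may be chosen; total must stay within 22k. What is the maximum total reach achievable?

This is a bounded integer knapsack.
2×X and 1×L: price 20 ≤ 22, reach 2·9 + 1·8 = 26.
1×X and 2×L: price 19 ≤ 22, reach 1·9 + 2·8 = 25.
Best is 26.

26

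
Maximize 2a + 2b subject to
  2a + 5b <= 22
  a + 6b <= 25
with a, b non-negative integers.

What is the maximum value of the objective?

(a,b)=(11,0) is feasible, giving 22.
(a,b)=(10,0) is feasible, giving 20.
No feasible integer point exceeds 22.

22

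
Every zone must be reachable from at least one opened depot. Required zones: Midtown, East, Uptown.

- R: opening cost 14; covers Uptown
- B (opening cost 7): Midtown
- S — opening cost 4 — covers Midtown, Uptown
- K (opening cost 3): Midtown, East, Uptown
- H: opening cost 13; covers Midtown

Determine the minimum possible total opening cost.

This is an integer covering problem.
K alone covers Midtown, East, Uptown — every zone.
Total opening cost: 3.
No cover costs less than 3.

3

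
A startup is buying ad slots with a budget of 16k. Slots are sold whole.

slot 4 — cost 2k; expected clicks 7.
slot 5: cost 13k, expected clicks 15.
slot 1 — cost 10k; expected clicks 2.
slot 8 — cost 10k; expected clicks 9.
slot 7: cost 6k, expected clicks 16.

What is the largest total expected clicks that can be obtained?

slot 8 + slot 7: cost 10 + 6 = 16 ≤ 16, expected clicks 9 + 16 = 25.
slot 4 + slot 7: cost 2 + 6 = 8 ≤ 16, expected clicks 7 + 16 = 23.
Best is slot 8 and slot 7 with total expected clicks 25.

25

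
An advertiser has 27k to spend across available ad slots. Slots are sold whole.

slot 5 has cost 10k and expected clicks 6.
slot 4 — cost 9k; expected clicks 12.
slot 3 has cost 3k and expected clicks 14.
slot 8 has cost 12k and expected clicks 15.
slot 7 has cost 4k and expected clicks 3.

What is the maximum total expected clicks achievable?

41

Allowing fractional choices, the relaxed optimum would be about 43.2, but ad slots are indivisible.
slot 5 + slot 4 + slot 3 + slot 7: cost 10 + 9 + 3 + 4 = 26 ≤ 27, expected clicks 6 + 12 + 14 + 3 = 35.
slot 5 + slot 3 + slot 8: cost 10 + 3 + 12 = 25 ≤ 27, expected clicks 6 + 14 + 15 = 35.
slot 4 + slot 3 + slot 8: cost 9 + 3 + 12 = 24 ≤ 27, expected clicks 12 + 14 + 15 = 41.
Best is slot 4, slot 3, and slot 8 with total expected clicks 41.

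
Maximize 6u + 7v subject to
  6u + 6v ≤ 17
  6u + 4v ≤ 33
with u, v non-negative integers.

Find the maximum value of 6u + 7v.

(u,v)=(0,2): 6·0+6·2=12≤17, 6·0+4·2=8≤33, objective 14.
(u,v)=(1,1): 6·1+6·1=12≤17, 6·1+4·1=10≤33, objective 13.
(u,v)=(0,1): 6·0+6·1=6≤17, 6·0+4·1=4≤33, objective 7.
Maximum is 14 at (u,v)=(0,2).

14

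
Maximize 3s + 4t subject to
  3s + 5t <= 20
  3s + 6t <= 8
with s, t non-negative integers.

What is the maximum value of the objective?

Relaxing integrality, the LP optimum is 8.00 at (s,t) = (2.67, 0), which is not an integer point.
(s,t)=(2,0): 3·2+5·0=6≤20, 3·2+6·0=6≤8, objective 6.
(s,t)=(1,0): 3·1+5·0=3≤20, 3·1+6·0=3≤8, objective 3.
The best lattice point is (2,0), giving 6.

6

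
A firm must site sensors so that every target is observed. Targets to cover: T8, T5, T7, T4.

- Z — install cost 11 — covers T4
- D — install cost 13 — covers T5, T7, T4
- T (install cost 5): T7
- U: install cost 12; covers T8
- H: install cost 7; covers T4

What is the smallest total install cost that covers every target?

25

This is a weighted set-cover instance.
Choose D and U: together they cover T8, T5, T7, T4 — every target.
Total install cost: 13 + 12 = 25.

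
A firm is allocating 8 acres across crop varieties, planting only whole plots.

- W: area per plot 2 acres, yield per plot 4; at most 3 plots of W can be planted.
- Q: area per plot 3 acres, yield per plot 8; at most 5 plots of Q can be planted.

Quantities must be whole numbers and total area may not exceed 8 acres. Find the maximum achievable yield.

1×W and 2×Q: area 8 ≤ 8, yield 1·4 + 2·8 = 20.
2×Q: area 6 ≤ 8, yield 2·8 = 16.
Best is 20.

20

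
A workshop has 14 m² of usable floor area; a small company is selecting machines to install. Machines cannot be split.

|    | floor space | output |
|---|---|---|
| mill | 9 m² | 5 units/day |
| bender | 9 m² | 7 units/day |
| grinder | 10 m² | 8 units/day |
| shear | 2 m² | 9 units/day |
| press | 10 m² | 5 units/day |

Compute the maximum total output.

17

bender + shear: floor space 9 + 2 = 11 ≤ 14, output 7 + 9 = 16.
grinder + shear: floor space 10 + 2 = 12 ≤ 14, output 8 + 9 = 17.
Best is grinder and shear with total output 17.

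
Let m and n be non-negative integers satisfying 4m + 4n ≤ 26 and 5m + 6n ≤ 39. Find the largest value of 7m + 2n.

42

Relaxing integrality, the LP optimum is 45.50 at (m,n) = (6.5, 0), which is not an integer point.
(m,n)=(6,0): 4·6+4·0=24≤26, 5·6+6·0=30≤39, objective 42.
(m,n)=(5,1): 4·5+4·1=24≤26, 5·5+6·1=31≤39, objective 37.
Maximum is 42 at (m,n)=(6,0).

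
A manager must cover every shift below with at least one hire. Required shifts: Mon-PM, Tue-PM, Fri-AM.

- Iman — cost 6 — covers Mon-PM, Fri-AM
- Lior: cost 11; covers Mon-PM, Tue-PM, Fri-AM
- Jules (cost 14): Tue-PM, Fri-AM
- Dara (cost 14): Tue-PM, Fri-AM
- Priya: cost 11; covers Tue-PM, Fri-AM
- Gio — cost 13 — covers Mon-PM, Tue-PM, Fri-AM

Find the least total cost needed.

The greedy cost-per-new-shift heuristic would pick Iman and Lior for 17, but a cheaper cover exists.
Lior alone covers Mon-PM, Tue-PM, Fri-AM — every shift.
Total cost: 11.
No cover costs less than 11.

11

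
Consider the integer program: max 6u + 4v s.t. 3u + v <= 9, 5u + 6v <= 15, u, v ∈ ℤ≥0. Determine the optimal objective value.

18

(u,v)=(3,0) is feasible, giving 18.
(u,v)=(2,0) is feasible, giving 12.
Maximum is 18 at (u,v)=(3,0).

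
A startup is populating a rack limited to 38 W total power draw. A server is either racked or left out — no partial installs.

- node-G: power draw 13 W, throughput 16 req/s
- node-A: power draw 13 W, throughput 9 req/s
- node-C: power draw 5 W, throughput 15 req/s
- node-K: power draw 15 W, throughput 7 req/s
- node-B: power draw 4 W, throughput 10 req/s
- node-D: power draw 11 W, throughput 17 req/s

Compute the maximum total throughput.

58

Treat it as a binary knapsack problem.
node-G + node-A + node-C + node-B: power draw 13 + 13 + 5 + 4 = 35 ≤ 38, throughput 16 + 9 + 15 + 10 = 50.
node-G + node-C + node-B + node-D: power draw 13 + 5 + 4 + 11 = 33 ≤ 38, throughput 16 + 15 + 10 + 17 = 58.
node-A + node-C + node-B + node-D: power draw 13 + 5 + 4 + 11 = 33 ≤ 38, throughput 9 + 15 + 10 + 17 = 51.
Best is node-G, node-C, node-B, and node-D with total throughput 58.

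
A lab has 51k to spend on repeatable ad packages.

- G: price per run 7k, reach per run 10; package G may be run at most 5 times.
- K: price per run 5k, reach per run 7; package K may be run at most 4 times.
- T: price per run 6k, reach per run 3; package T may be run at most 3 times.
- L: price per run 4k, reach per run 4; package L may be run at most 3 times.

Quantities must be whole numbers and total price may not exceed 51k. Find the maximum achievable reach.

71

Take 5×G and 3×K: price 50 ≤ 51, reach 5·10 + 3·7 = 71.
G has the best ratio (10/7) and is taken to its limit of 5; remaining capacity is filled optimally with the others.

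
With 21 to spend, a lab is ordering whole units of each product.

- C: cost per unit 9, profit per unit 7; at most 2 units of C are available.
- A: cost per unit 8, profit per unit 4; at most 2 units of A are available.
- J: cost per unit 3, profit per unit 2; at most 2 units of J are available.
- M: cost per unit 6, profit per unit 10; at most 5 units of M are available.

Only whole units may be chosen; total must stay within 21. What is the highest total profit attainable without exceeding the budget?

M has the best ratio (10/6); taking only M gives at most 3×10 = 30 (stopped by the cost limit).
Mixing does better — 1×J and 3×M: cost 21 ≤ 21, profit 1·2 + 3·10 = 32.

32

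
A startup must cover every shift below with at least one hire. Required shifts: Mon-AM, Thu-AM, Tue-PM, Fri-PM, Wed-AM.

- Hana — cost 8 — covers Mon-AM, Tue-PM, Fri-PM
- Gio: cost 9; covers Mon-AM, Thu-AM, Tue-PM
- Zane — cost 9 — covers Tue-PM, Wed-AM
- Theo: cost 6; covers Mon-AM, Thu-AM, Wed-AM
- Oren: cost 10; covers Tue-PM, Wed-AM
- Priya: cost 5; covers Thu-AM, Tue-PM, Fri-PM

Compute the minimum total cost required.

This is a weighted set-cover instance.
Choose Theo and Priya: together they cover Mon-AM, Thu-AM, Tue-PM, Fri-PM, Wed-AM — every shift.
Total cost: 6 + 5 = 11.
No cover costs less than 11.

11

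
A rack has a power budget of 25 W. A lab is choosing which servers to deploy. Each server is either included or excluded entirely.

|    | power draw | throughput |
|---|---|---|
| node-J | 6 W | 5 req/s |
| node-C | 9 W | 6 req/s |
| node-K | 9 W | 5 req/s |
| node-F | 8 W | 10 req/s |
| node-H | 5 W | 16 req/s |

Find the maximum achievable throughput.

This is a 0-1 knapsack instance.
Allowing fractional choices, the relaxed optimum would be about 35.0, but servers are indivisible.
node-C + node-F + node-H: power draw 9 + 8 + 5 = 22 ≤ 25, throughput 6 + 10 + 16 = 32.
node-K + node-F + node-H: power draw 9 + 8 + 5 = 22 ≤ 25, throughput 5 + 10 + 16 = 31.
node-J + node-F + node-H: power draw 6 + 8 + 5 = 19 ≤ 25, throughput 5 + 10 + 16 = 31.
Best is node-C, node-F, and node-H with total throughput 32.

32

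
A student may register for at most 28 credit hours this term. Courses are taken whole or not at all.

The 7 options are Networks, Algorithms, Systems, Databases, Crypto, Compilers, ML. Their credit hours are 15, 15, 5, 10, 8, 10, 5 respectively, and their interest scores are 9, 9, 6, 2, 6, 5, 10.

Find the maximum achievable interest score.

Networks + Systems + ML: credit hours 15 + 5 + 5 = 25 ≤ 28, interest score 9 + 6 + 10 = 25.
Systems + Crypto + Compilers + ML: credit hours 5 + 8 + 10 + 5 = 28 ≤ 28, interest score 6 + 6 + 5 + 10 = 27.
Best is Systems, Crypto, Compilers, and ML with total interest score 27.

27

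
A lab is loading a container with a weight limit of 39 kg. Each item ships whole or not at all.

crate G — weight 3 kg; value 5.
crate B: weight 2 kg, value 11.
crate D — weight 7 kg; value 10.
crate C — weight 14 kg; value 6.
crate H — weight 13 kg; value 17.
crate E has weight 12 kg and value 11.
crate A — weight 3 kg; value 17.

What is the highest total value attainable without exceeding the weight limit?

66

Allowing fractional choices, the relaxed optimum would be about 70.1, but items are indivisible.
crate B + crate D + crate H + crate E + crate A: weight 2 + 7 + 13 + 12 + 3 = 37 ≤ 39, value 11 + 10 + 17 + 11 + 17 = 66.
crate G + crate B + crate H + crate E + crate A: weight 3 + 2 + 13 + 12 + 3 = 33 ≤ 39, value 5 + 11 + 17 + 11 + 17 = 61.
Best is crate B, crate D, crate H, crate E, and crate A with total value 66.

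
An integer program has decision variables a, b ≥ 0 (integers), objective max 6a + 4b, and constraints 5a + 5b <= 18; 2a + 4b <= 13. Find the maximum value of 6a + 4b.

(a,b)=(3,0): 5·3+5·0=15≤18, 2·3+4·0=6≤13, objective 18.
(a,b)=(2,1): 5·2+5·1=15≤18, 2·2+4·1=8≤13, objective 16.
No feasible integer point exceeds 18.

18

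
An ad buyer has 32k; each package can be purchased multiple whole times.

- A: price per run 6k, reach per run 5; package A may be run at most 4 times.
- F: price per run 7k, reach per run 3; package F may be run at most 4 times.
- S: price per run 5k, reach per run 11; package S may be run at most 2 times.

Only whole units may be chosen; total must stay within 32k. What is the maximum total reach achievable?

This is a bounded integer knapsack.
S has the best ratio (11/5); taking only S gives at most 2×11 = 22 (stopped by the supply cap of 2).
Mixing does better — 3×A and 2×S: price 28 ≤ 32, reach 3·5 + 2·11 = 37.

37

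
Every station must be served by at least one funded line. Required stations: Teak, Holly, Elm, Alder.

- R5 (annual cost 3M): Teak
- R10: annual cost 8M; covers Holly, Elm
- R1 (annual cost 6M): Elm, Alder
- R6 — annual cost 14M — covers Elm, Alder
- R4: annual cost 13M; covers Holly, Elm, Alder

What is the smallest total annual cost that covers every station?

The greedy cost-per-new-station heuristic would pick R5, R1, and R10 for 17, but a cheaper cover exists.
Choose R5 and R4: together they cover Teak, Holly, Elm, Alder — every station.
Total annual cost: 3 + 13 = 16.
No cover costs less than 16.

16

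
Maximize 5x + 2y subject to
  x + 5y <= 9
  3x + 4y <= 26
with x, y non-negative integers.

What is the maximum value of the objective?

40

The continuous relaxation peaks at (8.67, 0) with value 43.33; rounding to a feasible lattice point costs some objective.
(x,y)=(8,0) is feasible, giving 40.
(x,y)=(7,0) is feasible, giving 35.
Maximum is 40 at (x,y)=(8,0).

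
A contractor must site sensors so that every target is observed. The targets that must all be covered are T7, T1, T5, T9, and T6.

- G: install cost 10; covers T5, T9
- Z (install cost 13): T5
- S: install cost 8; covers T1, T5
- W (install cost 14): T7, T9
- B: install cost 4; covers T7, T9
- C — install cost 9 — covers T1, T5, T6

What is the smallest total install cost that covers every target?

Choose B and C: together they cover T7, T1, T5, T9, T6 — every target.
Total install cost: 4 + 9 = 13.
No cover costs less than 13.

13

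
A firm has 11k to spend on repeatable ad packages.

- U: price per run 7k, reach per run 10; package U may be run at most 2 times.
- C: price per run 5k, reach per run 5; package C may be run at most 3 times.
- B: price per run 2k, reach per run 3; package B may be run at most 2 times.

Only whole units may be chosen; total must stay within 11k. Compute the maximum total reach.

16

B has the best ratio (3/2); taking only B gives at most 2×3 = 6 (stopped by the supply cap of 2).
Mixing does better — 1×U and 2×B: price 11 ≤ 11, reach 1·10 + 2·3 = 16.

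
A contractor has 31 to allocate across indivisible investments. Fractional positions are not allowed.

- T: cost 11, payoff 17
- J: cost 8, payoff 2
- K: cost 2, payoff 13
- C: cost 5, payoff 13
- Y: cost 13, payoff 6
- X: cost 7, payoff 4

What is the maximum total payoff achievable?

Allowing fractional choices, the relaxed optimum would be about 49.8, but investments are indivisible.
T + K + C + Y: cost 11 + 2 + 5 + 13 = 31 ≤ 31, payoff 17 + 13 + 13 + 6 = 49.
T + K + C + X: cost 11 + 2 + 5 + 7 = 25 ≤ 31, payoff 17 + 13 + 13 + 4 = 47.
Best is T, K, C, and Y with total payoff 49.

49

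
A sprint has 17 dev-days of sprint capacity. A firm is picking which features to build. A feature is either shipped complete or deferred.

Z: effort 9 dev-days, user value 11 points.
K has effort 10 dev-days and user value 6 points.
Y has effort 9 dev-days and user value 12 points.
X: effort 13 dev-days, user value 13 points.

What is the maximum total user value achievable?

Y: effort 9 ≤ 17, user value 12.
X: effort 13 ≤ 17, user value 13.
Best is X with total user value 13.

13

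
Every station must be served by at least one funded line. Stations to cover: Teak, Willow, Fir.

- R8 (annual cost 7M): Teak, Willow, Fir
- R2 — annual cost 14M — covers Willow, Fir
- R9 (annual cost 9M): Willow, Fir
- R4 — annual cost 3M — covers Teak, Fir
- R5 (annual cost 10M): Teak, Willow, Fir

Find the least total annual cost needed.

The greedy cost-per-new-station heuristic would pick R4 and R8 for 10, but a cheaper cover exists.
R8 alone covers Teak, Willow, Fir — every station.
Total annual cost: 7.
No cover costs less than 7.

7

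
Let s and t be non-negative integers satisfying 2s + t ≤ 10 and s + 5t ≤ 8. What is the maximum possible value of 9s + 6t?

The continuous relaxation peaks at (4.67, 0.667) with value 46.00; rounding to a feasible lattice point costs some objective.
(s,t)=(5,0): 2·5+1·0=10≤10, 1·5+5·0=5≤8, objective 45.
(s,t)=(4,0): 2·4+1·0=8≤10, 1·4+5·0=4≤8, objective 36.
(s,t)=(3,1): 2·3+1·1=7≤10, 1·3+5·1=8≤8, objective 33.
(s,t)=(3,0): 2·3+1·0=6≤10, 1·3+5·0=3≤8, objective 27.
The best lattice point is (5,0), giving 45.

45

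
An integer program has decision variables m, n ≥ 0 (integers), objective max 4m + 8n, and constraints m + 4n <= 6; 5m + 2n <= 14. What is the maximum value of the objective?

The continuous relaxation peaks at (2.44, 0.889) with value 16.89; rounding to a feasible lattice point costs some objective.
(m,n)=(2,1): 1·2+4·1=6≤6, 5·2+2·1=12≤14, objective 16.
(m,n)=(1,1): 1·1+4·1=5≤6, 5·1+2·1=7≤14, objective 12.
No feasible integer point exceeds 16.

16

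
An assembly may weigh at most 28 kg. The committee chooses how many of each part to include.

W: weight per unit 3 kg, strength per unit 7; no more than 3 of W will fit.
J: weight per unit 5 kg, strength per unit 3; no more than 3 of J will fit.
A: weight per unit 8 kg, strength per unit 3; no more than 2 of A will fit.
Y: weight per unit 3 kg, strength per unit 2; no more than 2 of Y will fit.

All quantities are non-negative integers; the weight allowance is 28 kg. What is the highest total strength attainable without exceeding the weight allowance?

This is a bounded integer knapsack.
W has the best ratio (7/3); taking only W gives at most 3×7 = 21 (stopped by the supply cap of 3).
Mixing does better — 3×W, 3×J, and 1×Y: weight 27 ≤ 28, strength 3·7 + 3·3 + 1·2 = 32.

32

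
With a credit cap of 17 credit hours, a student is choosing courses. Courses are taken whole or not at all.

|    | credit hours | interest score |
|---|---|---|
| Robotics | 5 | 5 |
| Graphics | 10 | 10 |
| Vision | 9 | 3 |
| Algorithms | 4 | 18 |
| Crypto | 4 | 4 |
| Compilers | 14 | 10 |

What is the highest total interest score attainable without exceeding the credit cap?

28

Robotics + Algorithms + Crypto: credit hours 5 + 4 + 4 = 13 ≤ 17, interest score 5 + 18 + 4 = 27.
Graphics + Algorithms: credit hours 10 + 4 = 14 ≤ 17, interest score 10 + 18 = 28.
Vision + Algorithms + Crypto: credit hours 9 + 4 + 4 = 17 ≤ 17, interest score 3 + 18 + 4 = 25.
Best is Graphics and Algorithms with total interest score 28.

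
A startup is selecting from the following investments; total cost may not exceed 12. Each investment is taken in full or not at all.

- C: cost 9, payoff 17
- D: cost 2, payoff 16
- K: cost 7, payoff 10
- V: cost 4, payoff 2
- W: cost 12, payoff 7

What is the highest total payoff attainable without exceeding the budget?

D + K: cost 2 + 7 = 9 ≤ 12, payoff 16 + 10 = 26.
C + D: cost 9 + 2 = 11 ≤ 12, payoff 17 + 16 = 33.
D + V: cost 2 + 4 = 6 ≤ 12, payoff 16 + 2 = 18.
Best is C and D with total payoff 33.

33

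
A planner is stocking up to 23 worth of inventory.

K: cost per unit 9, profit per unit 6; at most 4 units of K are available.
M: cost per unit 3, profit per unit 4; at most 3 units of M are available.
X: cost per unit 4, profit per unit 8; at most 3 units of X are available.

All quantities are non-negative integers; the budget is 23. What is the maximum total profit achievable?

36

X has the best ratio (8/4); taking only X gives at most 3×8 = 24 (stopped by the supply cap of 3).
Mixing does better — 3×M and 3×X: cost 21 ≤ 23, profit 3·4 + 3·8 = 36.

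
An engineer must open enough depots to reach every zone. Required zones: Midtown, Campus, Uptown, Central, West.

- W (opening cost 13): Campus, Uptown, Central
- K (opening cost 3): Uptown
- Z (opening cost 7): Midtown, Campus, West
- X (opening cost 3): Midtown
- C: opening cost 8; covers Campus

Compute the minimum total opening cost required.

20

The greedy cost-per-new-zone heuristic would pick Z, K, and W for 23, but a cheaper cover exists.
Choose W and Z: together they cover Midtown, Campus, Uptown, Central, West — every zone.
Total opening cost: 13 + 7 = 20.
No cover costs less than 20.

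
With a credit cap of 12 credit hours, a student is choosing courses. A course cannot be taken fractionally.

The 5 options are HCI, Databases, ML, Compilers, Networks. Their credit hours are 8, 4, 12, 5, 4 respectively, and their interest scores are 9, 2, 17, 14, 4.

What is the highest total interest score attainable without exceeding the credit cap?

18

Take Compilers and Networks: credit hours 5 + 4 = 9 ≤ 12, interest score 14 + 4 = 18.
No other feasible combination does better.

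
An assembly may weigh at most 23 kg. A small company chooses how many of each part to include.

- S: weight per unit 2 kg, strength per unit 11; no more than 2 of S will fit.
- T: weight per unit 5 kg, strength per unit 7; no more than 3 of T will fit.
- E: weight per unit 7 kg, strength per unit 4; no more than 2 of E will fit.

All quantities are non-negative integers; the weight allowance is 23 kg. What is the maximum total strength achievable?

Take 2×S and 3×T: weight 19 ≤ 23, strength 2·11 + 3·7 = 43.
S has the best ratio (11/2) and is taken to its limit of 2; remaining capacity is filled optimally with the others.

43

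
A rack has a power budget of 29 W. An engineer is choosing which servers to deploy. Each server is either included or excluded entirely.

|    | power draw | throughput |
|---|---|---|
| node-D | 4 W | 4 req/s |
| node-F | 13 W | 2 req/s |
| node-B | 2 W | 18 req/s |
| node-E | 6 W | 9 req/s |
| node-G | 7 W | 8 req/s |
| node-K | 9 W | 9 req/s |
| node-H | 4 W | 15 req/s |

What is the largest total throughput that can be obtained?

59

node-B + node-E + node-G + node-K + node-H: power draw 2 + 6 + 7 + 9 + 4 = 28 ≤ 29, throughput 18 + 9 + 8 + 9 + 15 = 59.
node-D + node-B + node-E + node-K + node-H: power draw 4 + 2 + 6 + 9 + 4 = 25 ≤ 29, throughput 4 + 18 + 9 + 9 + 15 = 55.
node-D + node-B + node-E + node-G + node-H: power draw 4 + 2 + 6 + 7 + 4 = 23 ≤ 29, throughput 4 + 18 + 9 + 8 + 15 = 54.
Best is node-B, node-E, node-G, node-K, and node-H with total throughput 59.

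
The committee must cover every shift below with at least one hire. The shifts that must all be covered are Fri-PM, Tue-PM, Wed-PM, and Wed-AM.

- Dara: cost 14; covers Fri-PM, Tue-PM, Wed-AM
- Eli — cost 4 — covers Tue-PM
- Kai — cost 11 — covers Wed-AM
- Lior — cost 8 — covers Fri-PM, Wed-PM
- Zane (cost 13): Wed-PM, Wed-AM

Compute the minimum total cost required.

22

Choose Dara and Lior: together they cover Fri-PM, Tue-PM, Wed-PM, Wed-AM — every shift.
Total cost: 14 + 8 = 22.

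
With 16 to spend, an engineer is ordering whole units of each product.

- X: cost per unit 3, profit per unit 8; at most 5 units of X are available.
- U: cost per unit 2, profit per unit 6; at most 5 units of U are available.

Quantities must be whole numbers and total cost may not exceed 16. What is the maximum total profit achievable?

46

U has the best ratio (6/2); taking only U gives at most 5×6 = 30 (stopped by the supply cap of 5).
Mixing does better — 2×X and 5×U: cost 16 ≤ 16, profit 2·8 + 5·6 = 46.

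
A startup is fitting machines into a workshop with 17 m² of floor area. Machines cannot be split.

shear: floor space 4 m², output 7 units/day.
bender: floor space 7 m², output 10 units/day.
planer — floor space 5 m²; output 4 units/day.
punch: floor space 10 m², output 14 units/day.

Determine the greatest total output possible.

bender + punch: floor space 7 + 10 = 17 ≤ 17, output 10 + 14 = 24.
shear + punch: floor space 4 + 10 = 14 ≤ 17, output 7 + 14 = 21.
Best is bender and punch with total output 24.

24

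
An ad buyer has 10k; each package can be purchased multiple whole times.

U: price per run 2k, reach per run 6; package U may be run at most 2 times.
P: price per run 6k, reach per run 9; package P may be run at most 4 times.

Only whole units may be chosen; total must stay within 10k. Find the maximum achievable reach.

21

This is a bounded integer knapsack.
U has the best ratio (6/2); taking only U gives at most 2×6 = 12 (stopped by the supply cap of 2).
Mixing does better — 2×U and 1×P: price 10 ≤ 10, reach 2·6 + 1·9 = 21.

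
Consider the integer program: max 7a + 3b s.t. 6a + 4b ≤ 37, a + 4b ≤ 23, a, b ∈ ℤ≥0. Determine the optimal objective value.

42

(a,b)=(6,0) is feasible, giving 42.
(a,b)=(5,1) is feasible, giving 38.
Maximum is 42 at (a,b)=(6,0).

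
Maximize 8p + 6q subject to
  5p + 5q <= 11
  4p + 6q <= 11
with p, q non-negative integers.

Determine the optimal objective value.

The continuous relaxation peaks at (2.2, 0) with value 17.60; rounding to a feasible lattice point costs some objective.
(p,q)=(2,0): 5·2+5·0=10≤11, 4·2+6·0=8≤11, objective 16.
(p,q)=(1,1): 5·1+5·1=10≤11, 4·1+6·1=10≤11, objective 14.
(p,q)=(1,0): 5·1+5·0=5≤11, 4·1+6·0=4≤11, objective 8.
No feasible integer point exceeds 16.

16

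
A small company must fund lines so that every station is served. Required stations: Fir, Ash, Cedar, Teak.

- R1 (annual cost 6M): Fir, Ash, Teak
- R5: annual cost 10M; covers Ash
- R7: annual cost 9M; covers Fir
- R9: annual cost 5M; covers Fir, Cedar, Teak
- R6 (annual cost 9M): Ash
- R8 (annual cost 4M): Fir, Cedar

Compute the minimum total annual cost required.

10

Choose R1 and R8: together they cover Fir, Ash, Cedar, Teak — every station.
Total annual cost: 6 + 4 = 10.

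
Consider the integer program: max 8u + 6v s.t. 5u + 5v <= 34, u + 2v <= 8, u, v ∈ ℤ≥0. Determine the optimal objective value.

Relaxing integrality, the LP optimum is 54.40 at (u,v) = (6.8, 0), which is not an integer point.
(u,v)=(6,0): 5·6+5·0=30≤34, 1·6+2·0=6≤8, objective 48.
(u,v)=(5,1): 5·5+5·1=30≤34, 1·5+2·1=7≤8, objective 46.
(u,v)=(5,0): 5·5+5·0=25≤34, 1·5+2·0=5≤8, objective 40.
Maximum is 48 at (u,v)=(6,0).

48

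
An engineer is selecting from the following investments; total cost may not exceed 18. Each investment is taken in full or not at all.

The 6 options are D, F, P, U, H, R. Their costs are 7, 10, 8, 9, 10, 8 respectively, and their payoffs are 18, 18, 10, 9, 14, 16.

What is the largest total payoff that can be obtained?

36

D + R: cost 7 + 8 = 15 ≤ 18, payoff 18 + 16 = 34.
D + F: cost 7 + 10 = 17 ≤ 18, payoff 18 + 18 = 36.
F + R: cost 10 + 8 = 18 ≤ 18, payoff 18 + 16 = 34.
Best is D and F with total payoff 36.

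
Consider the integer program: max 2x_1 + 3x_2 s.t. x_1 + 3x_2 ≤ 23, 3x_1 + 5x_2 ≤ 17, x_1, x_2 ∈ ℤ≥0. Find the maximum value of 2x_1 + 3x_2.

11

Relaxing integrality, the LP optimum is 11.33 at (x_1,x_2) = (5.67, 0), which is not an integer point.
(x_1,x_2)=(4,1): 1·4+3·1=7≤23, 3·4+5·1=17≤17, objective 11.
(x_1,x_2)=(5,0): 1·5+3·0=5≤23, 3·5+5·0=15≤17, objective 10.
(x_1,x_2)=(3,1): 1·3+3·1=6≤23, 3·3+5·1=14≤17, objective 9.
The best lattice point is (4,1), giving 11.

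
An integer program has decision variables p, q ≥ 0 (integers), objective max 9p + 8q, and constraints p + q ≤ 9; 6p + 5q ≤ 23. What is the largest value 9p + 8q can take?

The continuous relaxation peaks at (0, 4.6) with value 36.80; rounding to a feasible lattice point costs some objective.
(p,q)=(3,1): 1·3+1·1=4≤9, 6·3+5·1=23≤23, objective 35.
(p,q)=(2,2): 1·2+1·2=4≤9, 6·2+5·2=22≤23, objective 34.
(p,q)=(1,3): 1·1+1·3=4≤9, 6·1+5·3=21≤23, objective 33.
(p,q)=(0,4): 1·0+1·4=4≤9, 6·0+5·4=20≤23, objective 32.
Maximum is 35 at (p,q)=(3,1).

35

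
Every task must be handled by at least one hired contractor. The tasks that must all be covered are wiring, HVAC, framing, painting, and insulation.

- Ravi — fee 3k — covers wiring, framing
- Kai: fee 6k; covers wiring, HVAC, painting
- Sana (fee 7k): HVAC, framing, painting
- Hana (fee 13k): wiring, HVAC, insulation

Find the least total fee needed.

The greedy cost-per-new-task heuristic would pick Ravi, Kai, and Hana for 22, but a cheaper cover exists.
Choose Sana and Hana: together they cover wiring, HVAC, framing, painting, insulation — every task.
Total fee: 7 + 13 = 20.
No cover costs less than 20.

20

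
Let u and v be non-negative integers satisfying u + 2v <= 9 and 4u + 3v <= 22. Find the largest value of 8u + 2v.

(u,v)=(5,0): 1·5+2·0=5≤9, 4·5+3·0=20≤22, objective 40.
(u,v)=(4,1): 1·4+2·1=6≤9, 4·4+3·1=19≤22, objective 34.
No feasible integer point exceeds 40.

40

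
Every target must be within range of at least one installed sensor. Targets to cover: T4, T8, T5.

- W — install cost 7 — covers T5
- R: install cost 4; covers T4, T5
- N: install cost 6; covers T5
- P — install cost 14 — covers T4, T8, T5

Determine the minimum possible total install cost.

14

P alone covers T4, T8, T5 — every target.
Total install cost: 14.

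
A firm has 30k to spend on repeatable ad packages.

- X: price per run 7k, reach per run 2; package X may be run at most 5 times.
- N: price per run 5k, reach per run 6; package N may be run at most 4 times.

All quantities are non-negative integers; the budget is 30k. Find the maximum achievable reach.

26

This is a bounded integer knapsack.
N has the best ratio (6/5); taking only N gives at most 4×6 = 24 (stopped by the supply cap of 4).
Mixing does better — 1×X and 4×N: price 27 ≤ 30, reach 1·2 + 4·6 = 26.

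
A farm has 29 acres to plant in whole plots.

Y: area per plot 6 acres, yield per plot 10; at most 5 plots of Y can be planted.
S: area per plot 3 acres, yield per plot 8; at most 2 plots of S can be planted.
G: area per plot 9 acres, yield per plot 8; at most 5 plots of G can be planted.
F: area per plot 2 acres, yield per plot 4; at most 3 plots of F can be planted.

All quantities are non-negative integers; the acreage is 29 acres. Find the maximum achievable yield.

54

S has the best ratio (8/3); taking only S gives at most 2×8 = 16 (stopped by the supply cap of 2).
Mixing does better — 3×Y, 2×S, and 2×F: area 28 ≤ 29, yield 3·10 + 2·8 + 2·4 = 54.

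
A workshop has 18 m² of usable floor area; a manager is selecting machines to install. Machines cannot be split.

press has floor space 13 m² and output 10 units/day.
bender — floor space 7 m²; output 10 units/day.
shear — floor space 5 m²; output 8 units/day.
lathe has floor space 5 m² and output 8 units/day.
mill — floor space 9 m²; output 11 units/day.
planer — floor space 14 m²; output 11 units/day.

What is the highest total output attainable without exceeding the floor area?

26

Allowing fractional choices, the relaxed optimum would be about 27.2, but machines are indivisible.
bender + mill: floor space 7 + 9 = 16 ≤ 18, output 10 + 11 = 21.
shear + mill: floor space 5 + 9 = 14 ≤ 18, output 8 + 11 = 19.
bender + shear + lathe: floor space 7 + 5 + 5 = 17 ≤ 18, output 10 + 8 + 8 = 26.
Best is bender, shear, and lathe with total output 26.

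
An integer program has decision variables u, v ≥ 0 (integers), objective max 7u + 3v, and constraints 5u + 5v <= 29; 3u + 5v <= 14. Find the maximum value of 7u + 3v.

28

Relaxing integrality, the LP optimum is 32.67 at (u,v) = (4.67, 0), which is not an integer point.
(u,v)=(4,0) is feasible, giving 28.
(u,v)=(3,1) is feasible, giving 24.
No feasible integer point exceeds 28.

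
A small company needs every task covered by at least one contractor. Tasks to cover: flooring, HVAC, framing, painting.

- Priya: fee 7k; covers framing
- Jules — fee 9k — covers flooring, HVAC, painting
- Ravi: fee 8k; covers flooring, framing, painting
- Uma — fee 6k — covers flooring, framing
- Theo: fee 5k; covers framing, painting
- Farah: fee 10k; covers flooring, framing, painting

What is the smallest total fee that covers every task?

Choose Jules and Theo: together they cover flooring, HVAC, framing, painting — every task.
Total fee: 9 + 5 = 14.

14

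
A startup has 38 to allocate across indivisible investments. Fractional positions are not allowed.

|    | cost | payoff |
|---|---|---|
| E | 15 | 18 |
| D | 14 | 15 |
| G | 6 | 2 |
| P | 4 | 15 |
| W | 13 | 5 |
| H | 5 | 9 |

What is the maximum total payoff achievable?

57

E + D + P + H: cost 15 + 14 + 4 + 5 = 38 ≤ 38, payoff 18 + 15 + 15 + 9 = 57.
E + P + W + H: cost 15 + 4 + 13 + 5 = 37 ≤ 38, payoff 18 + 15 + 5 + 9 = 47.
E + D + P: cost 15 + 14 + 4 = 33 ≤ 38, payoff 18 + 15 + 15 = 48.
Best is E, D, P, and H with total payoff 57.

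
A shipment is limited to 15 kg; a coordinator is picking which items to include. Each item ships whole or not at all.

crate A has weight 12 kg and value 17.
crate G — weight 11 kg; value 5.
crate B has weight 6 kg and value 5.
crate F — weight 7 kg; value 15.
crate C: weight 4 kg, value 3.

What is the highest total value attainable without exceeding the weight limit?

This is a 0-1 knapsack instance.
Take crate B and crate F: weight 6 + 7 = 13 ≤ 15, value 5 + 15 = 20.
No other feasible combination does better.

20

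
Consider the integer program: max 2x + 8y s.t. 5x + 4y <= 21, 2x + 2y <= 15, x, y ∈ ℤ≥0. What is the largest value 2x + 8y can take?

40

(x,y)=(0,5) is feasible, giving 40.
(x,y)=(1,4) is feasible, giving 34.
(x,y)=(0,4) is feasible, giving 32.
No feasible integer point exceeds 40.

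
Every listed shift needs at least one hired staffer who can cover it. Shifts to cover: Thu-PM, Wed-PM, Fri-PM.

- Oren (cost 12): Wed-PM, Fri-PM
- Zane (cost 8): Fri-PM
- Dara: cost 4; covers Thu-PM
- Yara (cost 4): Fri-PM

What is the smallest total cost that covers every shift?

16

The greedy cost-per-new-shift heuristic would pick Dara, Yara, and Oren for 20, but a cheaper cover exists.
Choose Oren and Dara: together they cover Thu-PM, Wed-PM, Fri-PM — every shift.
Total cost: 12 + 4 = 16.
No cover costs less than 16.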